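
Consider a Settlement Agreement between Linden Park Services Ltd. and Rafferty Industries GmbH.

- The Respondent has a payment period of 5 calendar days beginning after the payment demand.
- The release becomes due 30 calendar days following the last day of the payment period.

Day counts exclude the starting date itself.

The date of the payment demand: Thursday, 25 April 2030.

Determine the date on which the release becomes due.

30 May 2030

The last day of the payment period: 5 calendar days after 25 April 2030 is 30 April 2030.
Adding 30 calendar days to 30 April 2030 gives 30 May 2030, which is the date on which the release becomes due.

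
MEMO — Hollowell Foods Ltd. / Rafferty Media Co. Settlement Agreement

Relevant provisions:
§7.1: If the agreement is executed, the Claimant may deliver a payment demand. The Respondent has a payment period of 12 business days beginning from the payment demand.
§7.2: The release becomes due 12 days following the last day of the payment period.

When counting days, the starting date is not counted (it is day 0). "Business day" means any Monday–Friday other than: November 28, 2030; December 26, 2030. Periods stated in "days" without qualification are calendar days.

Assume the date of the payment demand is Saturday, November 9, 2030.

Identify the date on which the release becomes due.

The last day of the payment period: 12 business days after Saturday, November 9, 2030, skipping weekends — Nov 11, Nov 12, Nov 13, Nov 14, …, Nov 22, Nov 25, Nov 26 — lands on Tuesday, November 26, 2030.
The date on which the release becomes due: 12 calendar days after November 26, 2030 is December 8, 2030.

December 8, 2030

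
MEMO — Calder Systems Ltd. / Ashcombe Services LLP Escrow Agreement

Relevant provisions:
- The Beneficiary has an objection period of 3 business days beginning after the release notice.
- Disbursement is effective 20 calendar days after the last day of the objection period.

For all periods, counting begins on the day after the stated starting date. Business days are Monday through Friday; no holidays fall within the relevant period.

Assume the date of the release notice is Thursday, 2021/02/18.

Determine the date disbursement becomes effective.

From Thursday, 2021/02/18, 3 business days (Feb 19, Feb 22, Feb 23, skipping weekends) brings us to Tuesday, 2021/02/23, which is the last day of the objection period.
The date disbursement becomes effective: 2021/02/23 + 20 days = 2021/03/15.

2021/03/15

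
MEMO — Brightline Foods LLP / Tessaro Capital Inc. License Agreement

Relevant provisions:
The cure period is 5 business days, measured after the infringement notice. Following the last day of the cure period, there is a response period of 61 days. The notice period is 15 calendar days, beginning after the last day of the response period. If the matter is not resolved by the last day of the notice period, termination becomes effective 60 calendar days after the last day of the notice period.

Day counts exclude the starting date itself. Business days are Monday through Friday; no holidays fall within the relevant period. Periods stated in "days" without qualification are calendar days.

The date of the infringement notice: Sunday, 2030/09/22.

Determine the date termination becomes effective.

2031/02/10

The last day of the cure period: counting 5 business days from Sunday, 2030/09/22 (Sep 23, Sep 24, Sep 25, Sep 26, Sep 27, skipping weekends) reaches Friday, 2030/09/27.
Adding 61 calendar days to 2030/09/27 gives 2030/11/27, which is the last day of the response period.
The last day of the notice period: 15 calendar days after 2030/11/27 is 2030/12/12.
The date termination becomes effective: 2030/12/12 + 60 days = 2031/02/10.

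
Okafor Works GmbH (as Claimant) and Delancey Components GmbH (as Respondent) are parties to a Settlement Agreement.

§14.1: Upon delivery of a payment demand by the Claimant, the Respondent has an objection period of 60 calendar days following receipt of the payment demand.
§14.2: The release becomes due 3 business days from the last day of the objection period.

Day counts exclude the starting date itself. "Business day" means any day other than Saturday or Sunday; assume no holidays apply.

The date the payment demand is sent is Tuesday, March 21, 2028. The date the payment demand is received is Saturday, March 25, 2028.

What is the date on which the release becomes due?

The last day of the objection period: March 25, 2028 + 60 days = May 24, 2028.
The date on which the release becomes due: 3 business days after Wednesday, May 24, 2028, skipping weekends — May 25, May 26, May 29 — lands on Monday, May 29, 2028.

May 29, 2028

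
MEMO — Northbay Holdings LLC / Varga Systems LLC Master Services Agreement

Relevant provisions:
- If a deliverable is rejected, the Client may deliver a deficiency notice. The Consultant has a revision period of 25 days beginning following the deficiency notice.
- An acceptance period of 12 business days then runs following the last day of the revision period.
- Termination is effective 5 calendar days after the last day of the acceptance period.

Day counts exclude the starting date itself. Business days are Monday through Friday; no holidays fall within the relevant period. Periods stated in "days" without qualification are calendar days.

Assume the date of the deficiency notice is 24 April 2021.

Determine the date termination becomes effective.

9 June 2021

The last day of the revision period: 25 calendar days after 24 April 2021 is 19 May 2021.
The last day of the acceptance period: 12 business days after Wednesday, 19 May 2021, skipping weekends — May 20, May 21, May 24, May 25, …, Jun 2, Jun 3, Jun 4 — lands on Friday, 4 June 2021.
The date termination becomes effective: 4 June 2021 + 5 days = 9 June 2021.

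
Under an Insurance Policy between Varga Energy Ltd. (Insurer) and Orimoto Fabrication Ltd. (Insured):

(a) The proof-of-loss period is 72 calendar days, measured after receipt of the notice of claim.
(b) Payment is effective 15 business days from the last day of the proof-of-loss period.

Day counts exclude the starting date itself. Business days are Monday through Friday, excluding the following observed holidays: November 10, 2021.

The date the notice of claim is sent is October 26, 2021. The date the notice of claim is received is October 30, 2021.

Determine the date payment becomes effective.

January 31, 2022

Adding 72 calendar days to October 30, 2021 gives January 10, 2022, which is the last day of the proof-of-loss period.
The date payment becomes effective: counting 15 business days from Monday, January 10, 2022 (Jan 11, Jan 12, Jan 13, Jan 14, …, Jan 27, Jan 28, Jan 31, skipping weekends) reaches Monday, January 31, 2022.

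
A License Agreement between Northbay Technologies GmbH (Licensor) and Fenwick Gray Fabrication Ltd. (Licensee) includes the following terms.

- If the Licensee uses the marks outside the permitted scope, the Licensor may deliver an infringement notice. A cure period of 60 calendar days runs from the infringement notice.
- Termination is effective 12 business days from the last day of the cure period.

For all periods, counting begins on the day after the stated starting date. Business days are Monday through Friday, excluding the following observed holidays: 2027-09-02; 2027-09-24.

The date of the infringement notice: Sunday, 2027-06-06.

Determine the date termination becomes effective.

Adding 60 calendar days to 2027-06-06 gives 2027-08-05, which is the last day of the cure period.
The date termination becomes effective: 12 business days after Thursday, 2027-08-05, skipping weekends — Aug 6, Aug 9, Aug 10, Aug 11, …, Aug 19, Aug 20, Aug 23 — lands on Monday, 2027-08-23.

2027-08-23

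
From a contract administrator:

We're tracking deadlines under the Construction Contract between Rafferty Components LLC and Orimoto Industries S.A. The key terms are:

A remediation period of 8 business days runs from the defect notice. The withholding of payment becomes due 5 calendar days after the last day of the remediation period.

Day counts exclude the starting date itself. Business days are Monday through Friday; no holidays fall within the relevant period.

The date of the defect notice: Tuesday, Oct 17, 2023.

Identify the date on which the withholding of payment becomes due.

From Tuesday, Oct 17, 2023, 8 business days (Oct 18, Oct 19, Oct 20, Oct 23, Oct 24, Oct 25, Oct 26, Oct 27, skipping weekends) brings us to Friday, Oct 27, 2023, which is the last day of the remediation period.
The date on which the withholding of payment becomes due: 5 calendar days after Oct 27, 2023 is Nov 1, 2023.

Nov 1, 2023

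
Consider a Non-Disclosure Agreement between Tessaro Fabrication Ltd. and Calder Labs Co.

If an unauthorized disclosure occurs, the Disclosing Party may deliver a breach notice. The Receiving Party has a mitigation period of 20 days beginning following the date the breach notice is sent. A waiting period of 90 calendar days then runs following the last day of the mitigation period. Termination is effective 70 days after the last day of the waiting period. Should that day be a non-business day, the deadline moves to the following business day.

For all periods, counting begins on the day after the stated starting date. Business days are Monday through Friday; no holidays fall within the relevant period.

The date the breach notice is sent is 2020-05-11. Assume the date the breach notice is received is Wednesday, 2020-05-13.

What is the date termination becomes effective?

2020-11-09

The last day of the mitigation period: 20 calendar days after 2020-05-11 is 2020-05-31.
The last day of the waiting period: 90 calendar days after 2020-05-31 is 2020-08-29.
The date termination becomes effective: 2020-08-29 + 70 days = 2020-11-07. That falls on a Saturday, so it rolls to the next business day, Monday, 2020-11-09.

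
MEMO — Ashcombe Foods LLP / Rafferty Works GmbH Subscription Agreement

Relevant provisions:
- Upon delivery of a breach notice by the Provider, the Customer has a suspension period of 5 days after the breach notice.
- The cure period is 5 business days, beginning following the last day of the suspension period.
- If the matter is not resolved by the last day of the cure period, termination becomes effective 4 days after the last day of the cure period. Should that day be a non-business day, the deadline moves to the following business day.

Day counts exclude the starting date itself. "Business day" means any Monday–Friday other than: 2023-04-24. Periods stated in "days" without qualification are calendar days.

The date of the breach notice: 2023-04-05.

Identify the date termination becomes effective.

The last day of the suspension period: 5 calendar days after 2023-04-05 is 2023-04-10.
The last day of the cure period: counting 5 business days from Monday, 2023-04-10 (Apr 11, Apr 12, Apr 13, Apr 14, Apr 17, skipping weekends) reaches Monday, 2023-04-17.
Adding 4 calendar days to 2023-04-17 gives 2023-04-21, which is the date termination becomes effective. 2023-04-21 is a Friday and is not a listed holiday, so no roll-forward applies.

2023-04-21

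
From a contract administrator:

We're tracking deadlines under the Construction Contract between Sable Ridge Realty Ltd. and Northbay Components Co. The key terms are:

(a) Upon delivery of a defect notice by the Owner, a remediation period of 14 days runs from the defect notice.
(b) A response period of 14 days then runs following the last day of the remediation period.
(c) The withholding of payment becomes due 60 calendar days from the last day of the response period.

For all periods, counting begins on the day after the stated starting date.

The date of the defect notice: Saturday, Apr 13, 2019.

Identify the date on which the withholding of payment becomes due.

Jul 10, 2019

The last day of the remediation period: 14 calendar days after Apr 13, 2019 is Apr 27, 2019.
Adding 14 calendar days to Apr 27, 2019 gives May 11, 2019, which is the last day of the response period.
Adding 60 calendar days to May 11, 2019 gives Jul 10, 2019, which is the date on which the withholding of payment becomes due.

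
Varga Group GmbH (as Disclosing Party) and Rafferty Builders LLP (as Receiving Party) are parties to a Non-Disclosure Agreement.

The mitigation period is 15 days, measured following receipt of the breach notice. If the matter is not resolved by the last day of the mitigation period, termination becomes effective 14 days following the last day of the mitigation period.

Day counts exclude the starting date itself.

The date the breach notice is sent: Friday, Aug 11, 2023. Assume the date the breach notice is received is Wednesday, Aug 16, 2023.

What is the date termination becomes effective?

The last day of the mitigation period: Aug 16, 2023 + 15 days = Aug 31, 2023.
The date termination becomes effective: 14 calendar days after Aug 31, 2023 is Sep 14, 2023.

Sep 14, 2023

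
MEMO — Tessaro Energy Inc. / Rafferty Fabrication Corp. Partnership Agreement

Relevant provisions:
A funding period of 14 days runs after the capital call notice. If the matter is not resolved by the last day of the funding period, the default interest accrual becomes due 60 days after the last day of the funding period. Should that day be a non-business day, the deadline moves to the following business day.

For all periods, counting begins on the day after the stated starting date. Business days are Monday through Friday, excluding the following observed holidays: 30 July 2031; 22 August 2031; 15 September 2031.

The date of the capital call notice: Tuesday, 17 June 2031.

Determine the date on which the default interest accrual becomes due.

Adding 14 calendar days to 17 June 2031 gives 1 July 2031, which is the last day of the funding period.
Adding 60 calendar days to 1 July 2031 gives 30 August 2031, which is the date on which the default interest accrual becomes due. That falls on a Saturday, so it rolls to the next business day, Monday, 1 September 2031.

1 September 2031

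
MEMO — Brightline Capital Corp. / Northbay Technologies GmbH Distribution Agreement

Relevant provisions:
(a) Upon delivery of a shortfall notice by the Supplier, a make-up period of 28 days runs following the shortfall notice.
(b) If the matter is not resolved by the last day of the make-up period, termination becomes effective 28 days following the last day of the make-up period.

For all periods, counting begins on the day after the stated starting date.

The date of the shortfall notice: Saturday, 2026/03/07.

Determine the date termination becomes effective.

The last day of the make-up period: 28 calendar days after 2026/03/07 is 2026/04/04.
The date termination becomes effective: 28 calendar days after 2026/04/04 is 2026/05/02.

2026/05/02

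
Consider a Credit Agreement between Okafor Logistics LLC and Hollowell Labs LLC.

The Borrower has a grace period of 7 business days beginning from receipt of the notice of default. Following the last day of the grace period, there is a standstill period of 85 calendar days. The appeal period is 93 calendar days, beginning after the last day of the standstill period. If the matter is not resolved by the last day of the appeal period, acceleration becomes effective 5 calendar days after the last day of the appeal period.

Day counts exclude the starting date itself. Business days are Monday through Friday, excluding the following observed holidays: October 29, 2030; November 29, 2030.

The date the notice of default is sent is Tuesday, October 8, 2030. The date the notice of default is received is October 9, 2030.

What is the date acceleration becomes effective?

April 19, 2031

From Wednesday, October 9, 2030, 7 business days (Oct 10, Oct 11, Oct 14, Oct 15, Oct 16, Oct 17, Oct 18, skipping weekends) brings us to Friday, October 18, 2030, which is the last day of the grace period.
Adding 85 calendar days to October 18, 2030 gives January 11, 2031, which is the last day of the standstill period.
The last day of the appeal period: 93 calendar days after January 11, 2031 is April 14, 2031.
The date acceleration becomes effective: 5 calendar days after April 14, 2031 is April 19, 2031.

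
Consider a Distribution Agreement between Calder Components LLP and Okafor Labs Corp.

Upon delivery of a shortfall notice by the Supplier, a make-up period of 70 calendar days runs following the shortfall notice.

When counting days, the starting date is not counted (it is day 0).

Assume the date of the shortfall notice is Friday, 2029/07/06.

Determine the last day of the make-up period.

2029/09/14

Adding 70 calendar days to 2029/07/06 gives 2029/09/14, which is the last day of the make-up period.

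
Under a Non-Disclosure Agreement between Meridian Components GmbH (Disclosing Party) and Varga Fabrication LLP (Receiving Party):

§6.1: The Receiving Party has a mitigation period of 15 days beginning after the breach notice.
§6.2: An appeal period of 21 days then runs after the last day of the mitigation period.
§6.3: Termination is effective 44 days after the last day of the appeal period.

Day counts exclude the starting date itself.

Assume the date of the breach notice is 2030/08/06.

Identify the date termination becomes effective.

2030/10/25

Adding 15 calendar days to 2030/08/06 gives 2030/08/21, which is the last day of the mitigation period.
Adding 21 calendar days to 2030/08/21 gives 2030/09/11, which is the last day of the appeal period.
The date termination becomes effective: 44 calendar days after 2030/09/11 is 2030/10/25.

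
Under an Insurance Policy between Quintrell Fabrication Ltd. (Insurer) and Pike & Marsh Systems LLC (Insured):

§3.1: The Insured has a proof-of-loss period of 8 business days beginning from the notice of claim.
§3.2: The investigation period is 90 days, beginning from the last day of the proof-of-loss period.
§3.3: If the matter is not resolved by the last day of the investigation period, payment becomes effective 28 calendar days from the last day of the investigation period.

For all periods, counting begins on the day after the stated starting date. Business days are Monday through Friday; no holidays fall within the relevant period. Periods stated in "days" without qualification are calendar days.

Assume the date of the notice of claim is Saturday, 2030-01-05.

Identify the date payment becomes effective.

The last day of the proof-of-loss period: 8 business days after Saturday, 2030-01-05, skipping weekends — Jan 7, Jan 8, Jan 9, Jan 10, Jan 11, Jan 14, Jan 15, Jan 16 — lands on Wednesday, 2030-01-16.
Adding 90 calendar days to 2030-01-16 gives 2030-04-16, which is the last day of the investigation period.
The date payment becomes effective: 2030-04-16 + 28 days = 2030-05-14.

2030-05-14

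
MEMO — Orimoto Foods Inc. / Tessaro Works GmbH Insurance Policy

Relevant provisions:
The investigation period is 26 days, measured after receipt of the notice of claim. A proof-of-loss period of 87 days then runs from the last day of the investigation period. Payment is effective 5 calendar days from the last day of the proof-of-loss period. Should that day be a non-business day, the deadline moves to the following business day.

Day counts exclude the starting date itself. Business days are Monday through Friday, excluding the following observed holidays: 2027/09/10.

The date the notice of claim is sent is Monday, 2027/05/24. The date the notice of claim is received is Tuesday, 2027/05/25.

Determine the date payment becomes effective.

Adding 26 calendar days to 2027/05/25 gives 2027/06/20, which is the last day of the investigation period.
The last day of the proof-of-loss period: 87 calendar days after 2027/06/20 is 2027/09/15.
The date payment becomes effective: 5 calendar days after 2027/09/15 is 2027/09/20. 2027/09/20 is a Monday and is not a listed holiday, so no roll-forward applies.

2027/09/20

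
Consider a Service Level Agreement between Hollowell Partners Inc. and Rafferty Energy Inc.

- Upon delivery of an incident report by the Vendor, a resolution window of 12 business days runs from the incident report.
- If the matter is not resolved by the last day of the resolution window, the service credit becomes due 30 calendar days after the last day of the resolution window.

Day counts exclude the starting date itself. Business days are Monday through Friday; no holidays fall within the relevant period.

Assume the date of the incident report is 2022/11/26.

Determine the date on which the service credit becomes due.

2023/01/12

From Saturday, 2022/11/26, 12 business days (Nov 28, Nov 29, Nov 30, Dec 1, …, Dec 9, Dec 12, Dec 13, skipping weekends) brings us to Tuesday, 2022/12/13, which is the last day of the resolution window.
Adding 30 calendar days to 2022/12/13 gives 2023/01/12, which is the date on which the service credit becomes due.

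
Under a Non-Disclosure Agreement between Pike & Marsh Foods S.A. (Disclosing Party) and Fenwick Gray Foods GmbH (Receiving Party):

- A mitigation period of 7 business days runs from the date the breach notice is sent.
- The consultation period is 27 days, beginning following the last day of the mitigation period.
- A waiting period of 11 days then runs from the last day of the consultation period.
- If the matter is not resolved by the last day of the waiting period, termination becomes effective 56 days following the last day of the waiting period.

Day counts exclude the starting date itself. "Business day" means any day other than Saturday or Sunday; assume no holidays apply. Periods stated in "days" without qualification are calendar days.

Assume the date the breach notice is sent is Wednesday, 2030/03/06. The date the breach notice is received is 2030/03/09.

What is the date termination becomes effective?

The last day of the mitigation period: 7 business days after Wednesday, 2030/03/06, skipping weekends — Mar 7, Mar 8, Mar 11, Mar 12, Mar 13, Mar 14, Mar 15 — lands on Friday, 2030/03/15.
Adding 27 calendar days to 2030/03/15 gives 2030/04/11, which is the last day of the consultation period.
The last day of the waiting period: 11 calendar days after 2030/04/11 is 2030/04/22.
The date termination becomes effective: 2030/04/22 + 56 days = 2030/06/17.

2030/06/17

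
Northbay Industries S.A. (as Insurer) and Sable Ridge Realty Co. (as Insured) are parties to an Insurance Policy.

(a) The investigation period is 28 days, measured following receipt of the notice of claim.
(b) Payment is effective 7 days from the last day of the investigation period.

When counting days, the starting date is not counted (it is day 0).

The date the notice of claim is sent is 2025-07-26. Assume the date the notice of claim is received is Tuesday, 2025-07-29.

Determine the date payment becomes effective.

2025-09-02

The last day of the investigation period: 28 calendar days after 2025-07-29 is 2025-08-26.
Adding 7 calendar days to 2025-08-26 gives 2025-09-02, which is the date payment becomes effective.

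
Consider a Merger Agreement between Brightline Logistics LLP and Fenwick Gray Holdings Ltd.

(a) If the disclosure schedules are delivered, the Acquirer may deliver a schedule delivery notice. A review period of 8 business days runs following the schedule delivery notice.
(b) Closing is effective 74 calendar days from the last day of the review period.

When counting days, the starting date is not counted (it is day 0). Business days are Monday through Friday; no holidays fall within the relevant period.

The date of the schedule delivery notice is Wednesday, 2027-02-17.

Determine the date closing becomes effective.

2027-05-14

The last day of the review period: 8 business days after Wednesday, 2027-02-17, skipping weekends — Feb 18, Feb 19, Feb 22, Feb 23, Feb 24, Feb 25, Feb 26, Mar 1 — lands on Monday, 2027-03-01.
Adding 74 calendar days to 2027-03-01 gives 2027-05-14, which is the date closing becomes effective.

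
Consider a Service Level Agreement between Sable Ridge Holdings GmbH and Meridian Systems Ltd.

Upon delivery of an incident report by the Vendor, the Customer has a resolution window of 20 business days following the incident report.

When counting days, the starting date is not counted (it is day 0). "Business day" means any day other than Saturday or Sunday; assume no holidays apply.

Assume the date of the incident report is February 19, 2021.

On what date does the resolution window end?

March 19, 2021

From Friday, February 19, 2021, 20 business days (Feb 22, Feb 23, Feb 24, Feb 25, …, Mar 17, Mar 18, Mar 19, skipping weekends) brings us to Friday, March 19, 2021, which is the last day of the resolution window.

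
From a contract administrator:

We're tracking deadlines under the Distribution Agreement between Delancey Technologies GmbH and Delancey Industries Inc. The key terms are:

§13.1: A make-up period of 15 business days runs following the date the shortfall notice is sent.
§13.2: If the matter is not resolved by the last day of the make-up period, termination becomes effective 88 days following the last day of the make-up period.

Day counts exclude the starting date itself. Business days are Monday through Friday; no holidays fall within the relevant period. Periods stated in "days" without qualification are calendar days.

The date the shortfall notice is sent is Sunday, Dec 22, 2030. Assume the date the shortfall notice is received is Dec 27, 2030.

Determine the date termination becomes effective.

From Sunday, Dec 22, 2030, 15 business days (Dec 23, Dec 24, Dec 25, Dec 26, …, Jan 8, Jan 9, Jan 10, skipping weekends) brings us to Friday, Jan 10, 2031, which is the last day of the make-up period.
The date termination becomes effective: Jan 10, 2031 + 88 days = Apr 8, 2031.

Apr 8, 2031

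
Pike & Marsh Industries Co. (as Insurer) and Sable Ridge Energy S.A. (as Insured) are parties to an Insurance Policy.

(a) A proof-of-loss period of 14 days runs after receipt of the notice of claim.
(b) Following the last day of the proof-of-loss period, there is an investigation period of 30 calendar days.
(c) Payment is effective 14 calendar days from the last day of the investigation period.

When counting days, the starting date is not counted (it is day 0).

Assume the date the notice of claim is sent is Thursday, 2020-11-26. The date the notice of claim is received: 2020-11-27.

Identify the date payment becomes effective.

The last day of the proof-of-loss period: 14 calendar days after 2020-11-27 is 2020-12-11.
The last day of the investigation period: 30 calendar days after 2020-12-11 is 2021-01-10.
Adding 14 calendar days to 2021-01-10 gives 2021-01-24, which is the date payment becomes effective.

2021-01-24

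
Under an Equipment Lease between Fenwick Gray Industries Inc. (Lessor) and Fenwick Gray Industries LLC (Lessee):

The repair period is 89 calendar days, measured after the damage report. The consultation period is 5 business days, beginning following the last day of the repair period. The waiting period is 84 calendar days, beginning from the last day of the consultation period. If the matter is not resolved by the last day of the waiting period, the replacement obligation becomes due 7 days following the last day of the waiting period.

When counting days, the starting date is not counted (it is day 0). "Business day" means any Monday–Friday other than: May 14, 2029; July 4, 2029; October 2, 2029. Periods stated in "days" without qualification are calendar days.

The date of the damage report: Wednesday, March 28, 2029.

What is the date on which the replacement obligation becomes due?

October 1, 2029

Adding 89 calendar days to March 28, 2029 gives June 25, 2029, which is the last day of the repair period.
From Monday, June 25, 2029, 5 business days (Jun 26, Jun 27, Jun 28, Jun 29, Jul 2, skipping weekends) brings us to Monday, July 2, 2029, which is the last day of the consultation period.
The last day of the waiting period: 84 calendar days after July 2, 2029 is September 24, 2029.
The date on which the replacement obligation becomes due: September 24, 2029 + 7 days = October 1, 2029.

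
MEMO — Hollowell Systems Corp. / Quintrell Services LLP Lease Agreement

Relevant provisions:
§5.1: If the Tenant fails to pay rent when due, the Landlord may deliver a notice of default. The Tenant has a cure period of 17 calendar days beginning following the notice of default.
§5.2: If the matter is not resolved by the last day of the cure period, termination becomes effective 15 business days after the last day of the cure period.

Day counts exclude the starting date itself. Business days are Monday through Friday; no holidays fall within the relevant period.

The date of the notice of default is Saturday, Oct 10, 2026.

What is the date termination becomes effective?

Nov 17, 2026

The last day of the cure period: 17 calendar days after Oct 10, 2026 is Oct 27, 2026.
From Tuesday, Oct 27, 2026, 15 business days (Oct 28, Oct 29, Oct 30, Nov 2, …, Nov 13, Nov 16, Nov 17, skipping weekends) brings us to Tuesday, Nov 17, 2026, which is the date termination becomes effective.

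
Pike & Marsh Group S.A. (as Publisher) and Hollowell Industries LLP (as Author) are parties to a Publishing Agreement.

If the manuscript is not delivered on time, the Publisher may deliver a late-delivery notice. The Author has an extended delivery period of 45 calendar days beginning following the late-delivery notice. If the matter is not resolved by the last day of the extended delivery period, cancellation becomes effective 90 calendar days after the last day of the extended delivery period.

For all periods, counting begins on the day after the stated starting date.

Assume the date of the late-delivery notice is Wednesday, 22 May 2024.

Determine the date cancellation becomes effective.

The last day of the extended delivery period: 22 May 2024 + 45 days = 6 July 2024.
The date cancellation becomes effective: 6 July 2024 + 90 days = 4 October 2024.

4 October 2024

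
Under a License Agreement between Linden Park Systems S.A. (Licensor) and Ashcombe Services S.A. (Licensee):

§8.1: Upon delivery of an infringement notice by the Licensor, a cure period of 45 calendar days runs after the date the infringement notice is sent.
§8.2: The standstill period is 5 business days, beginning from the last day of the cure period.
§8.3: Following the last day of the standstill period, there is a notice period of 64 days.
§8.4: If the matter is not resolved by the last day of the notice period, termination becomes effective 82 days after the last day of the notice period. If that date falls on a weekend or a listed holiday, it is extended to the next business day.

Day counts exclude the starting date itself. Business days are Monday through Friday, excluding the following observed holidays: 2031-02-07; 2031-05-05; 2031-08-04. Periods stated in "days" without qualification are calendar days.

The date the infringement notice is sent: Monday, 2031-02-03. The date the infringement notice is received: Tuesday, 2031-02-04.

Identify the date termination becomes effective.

2031-08-20

The last day of the cure period: 2031-02-03 + 45 days = 2031-03-20.
The last day of the standstill period: counting 5 business days from Thursday, 2031-03-20 (Mar 21, Mar 24, Mar 25, Mar 26, Mar 27, skipping weekends) reaches Thursday, 2031-03-27.
The last day of the notice period: 2031-03-27 + 64 days = 2031-05-30.
The date termination becomes effective: 82 calendar days after 2031-05-30 is 2031-08-20. 2031-08-20 is a Wednesday and is not a listed holiday, so no roll-forward applies.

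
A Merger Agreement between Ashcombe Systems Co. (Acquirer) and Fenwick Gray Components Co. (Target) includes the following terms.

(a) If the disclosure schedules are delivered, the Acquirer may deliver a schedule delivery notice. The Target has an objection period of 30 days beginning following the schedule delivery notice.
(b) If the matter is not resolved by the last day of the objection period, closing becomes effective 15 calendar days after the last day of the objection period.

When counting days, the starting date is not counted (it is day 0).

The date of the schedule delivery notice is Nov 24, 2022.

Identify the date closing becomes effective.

The last day of the objection period: Nov 24, 2022 + 30 days = Dec 24, 2022.
Adding 15 calendar days to Dec 24, 2022 gives Jan 8, 2023, which is the date closing becomes effective.

Jan 8, 2023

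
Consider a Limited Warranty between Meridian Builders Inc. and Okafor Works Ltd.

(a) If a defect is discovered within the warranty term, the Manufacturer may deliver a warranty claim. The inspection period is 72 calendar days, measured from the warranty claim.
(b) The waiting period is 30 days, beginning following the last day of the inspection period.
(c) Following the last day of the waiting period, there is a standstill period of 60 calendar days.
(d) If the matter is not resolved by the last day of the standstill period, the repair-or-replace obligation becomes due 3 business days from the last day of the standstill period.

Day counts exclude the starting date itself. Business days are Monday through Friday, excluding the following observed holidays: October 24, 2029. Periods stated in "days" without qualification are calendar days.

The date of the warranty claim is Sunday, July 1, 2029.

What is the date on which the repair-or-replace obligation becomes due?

The last day of the inspection period: July 1, 2029 + 72 days = September 11, 2029.
Adding 30 calendar days to September 11, 2029 gives October 11, 2029, which is the last day of the waiting period.
Adding 60 calendar days to October 11, 2029 gives December 10, 2029, which is the last day of the standstill period.
From Monday, December 10, 2029, 3 business days (Dec 11, Dec 12, Dec 13, skipping weekends) brings us to Thursday, December 13, 2029, which is the date on which the repair-or-replace obligation becomes due.

December 13, 2029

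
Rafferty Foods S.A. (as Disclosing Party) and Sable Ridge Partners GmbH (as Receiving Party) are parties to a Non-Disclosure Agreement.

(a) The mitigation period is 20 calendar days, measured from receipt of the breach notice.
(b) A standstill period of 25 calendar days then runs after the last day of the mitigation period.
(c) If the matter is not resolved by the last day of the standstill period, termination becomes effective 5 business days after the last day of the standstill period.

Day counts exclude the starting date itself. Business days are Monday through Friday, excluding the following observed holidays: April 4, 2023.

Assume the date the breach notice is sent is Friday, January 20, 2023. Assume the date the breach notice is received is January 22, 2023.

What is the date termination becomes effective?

March 15, 2023

The last day of the mitigation period: 20 calendar days after January 22, 2023 is February 11, 2023.
The last day of the standstill period: February 11, 2023 + 25 days = March 8, 2023.
The date termination becomes effective: counting 5 business days from Wednesday, March 8, 2023 (Mar 9, Mar 10, Mar 13, Mar 14, Mar 15, skipping weekends) reaches Wednesday, March 15, 2023.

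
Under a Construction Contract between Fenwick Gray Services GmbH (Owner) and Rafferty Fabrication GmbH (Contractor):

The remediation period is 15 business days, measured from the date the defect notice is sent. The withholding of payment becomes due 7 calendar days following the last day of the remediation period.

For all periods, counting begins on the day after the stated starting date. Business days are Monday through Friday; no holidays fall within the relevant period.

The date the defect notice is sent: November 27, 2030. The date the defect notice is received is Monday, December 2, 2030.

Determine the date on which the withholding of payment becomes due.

December 25, 2030

From Wednesday, November 27, 2030, 15 business days (Nov 28, Nov 29, Dec 2, Dec 3, …, Dec 16, Dec 17, Dec 18, skipping weekends) brings us to Wednesday, December 18, 2030, which is the last day of the remediation period.
The date on which the withholding of payment becomes due: December 18, 2030 + 7 days = December 25, 2030.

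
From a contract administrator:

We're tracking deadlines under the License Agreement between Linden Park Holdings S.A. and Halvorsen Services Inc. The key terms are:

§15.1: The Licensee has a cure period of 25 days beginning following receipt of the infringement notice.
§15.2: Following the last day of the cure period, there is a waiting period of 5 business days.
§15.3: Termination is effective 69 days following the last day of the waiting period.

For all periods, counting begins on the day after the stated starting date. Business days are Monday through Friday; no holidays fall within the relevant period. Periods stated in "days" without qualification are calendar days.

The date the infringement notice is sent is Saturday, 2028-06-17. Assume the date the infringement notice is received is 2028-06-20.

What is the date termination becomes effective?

The last day of the cure period: 25 calendar days after 2028-06-20 is 2028-07-15.
From Saturday, 2028-07-15, 5 business days (Jul 17, Jul 18, Jul 19, Jul 20, Jul 21, skipping weekends) brings us to Friday, 2028-07-21, which is the last day of the waiting period.
The date termination becomes effective: 2028-07-21 + 69 days = 2028-09-28.

2028-09-28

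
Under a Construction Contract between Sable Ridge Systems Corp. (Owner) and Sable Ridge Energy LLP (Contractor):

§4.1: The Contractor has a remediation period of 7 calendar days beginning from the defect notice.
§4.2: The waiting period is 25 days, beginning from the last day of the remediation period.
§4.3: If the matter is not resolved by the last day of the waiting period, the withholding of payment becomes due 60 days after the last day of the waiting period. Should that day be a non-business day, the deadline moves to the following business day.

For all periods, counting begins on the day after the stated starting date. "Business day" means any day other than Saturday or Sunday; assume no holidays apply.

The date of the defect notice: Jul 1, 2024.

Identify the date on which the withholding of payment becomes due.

Oct 1, 2024

The last day of the remediation period: Jul 1, 2024 + 7 days = Jul 8, 2024.
Adding 25 calendar days to Jul 8, 2024 gives Aug 2, 2024, which is the last day of the waiting period.
Adding 60 calendar days to Aug 2, 2024 gives Oct 1, 2024, which is the date on which the withholding of payment becomes due. Oct 1, 2024 is a Tuesday, so no roll-forward applies.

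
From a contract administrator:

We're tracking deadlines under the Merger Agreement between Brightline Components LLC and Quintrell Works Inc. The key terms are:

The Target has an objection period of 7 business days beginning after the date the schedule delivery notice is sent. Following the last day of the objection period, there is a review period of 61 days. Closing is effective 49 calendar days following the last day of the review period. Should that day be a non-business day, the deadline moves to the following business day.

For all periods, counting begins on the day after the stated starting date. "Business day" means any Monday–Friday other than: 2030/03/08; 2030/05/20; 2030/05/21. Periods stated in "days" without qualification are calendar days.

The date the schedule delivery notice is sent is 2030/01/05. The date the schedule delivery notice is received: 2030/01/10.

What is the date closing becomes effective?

From Saturday, 2030/01/05, 7 business days (Jan 7, Jan 8, Jan 9, Jan 10, Jan 11, Jan 14, Jan 15, skipping weekends) brings us to Tuesday, 2030/01/15, which is the last day of the objection period.
The last day of the review period: 61 calendar days after 2030/01/15 is 2030/03/17.
The date closing becomes effective: 2030/03/17 + 49 days = 2030/05/05. That falls on a Sunday, so it rolls to the next business day, Monday, 2030/05/06.

2030/05/06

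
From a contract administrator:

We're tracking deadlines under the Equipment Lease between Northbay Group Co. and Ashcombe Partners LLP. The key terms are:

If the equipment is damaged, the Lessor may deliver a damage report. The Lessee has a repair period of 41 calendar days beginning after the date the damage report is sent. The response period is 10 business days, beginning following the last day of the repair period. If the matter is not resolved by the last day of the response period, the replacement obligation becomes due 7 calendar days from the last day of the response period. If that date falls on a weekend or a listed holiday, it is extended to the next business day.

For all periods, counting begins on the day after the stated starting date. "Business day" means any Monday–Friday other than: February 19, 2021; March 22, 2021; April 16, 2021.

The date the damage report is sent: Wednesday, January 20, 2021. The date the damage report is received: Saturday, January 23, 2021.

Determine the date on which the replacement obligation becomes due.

March 23, 2021

The last day of the repair period: 41 calendar days after January 20, 2021 is March 2, 2021.
The last day of the response period: 10 business days after Tuesday, March 2, 2021, skipping weekends — Mar 3, Mar 4, Mar 5, Mar 8, Mar 9, Mar 10, Mar 11, Mar 12, Mar 15, Mar 16 — lands on Tuesday, March 16, 2021.
The date on which the replacement obligation becomes due: March 16, 2021 + 7 days = March 23, 2021. March 23, 2021 is a Tuesday and is not a listed holiday, so no roll-forward applies.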